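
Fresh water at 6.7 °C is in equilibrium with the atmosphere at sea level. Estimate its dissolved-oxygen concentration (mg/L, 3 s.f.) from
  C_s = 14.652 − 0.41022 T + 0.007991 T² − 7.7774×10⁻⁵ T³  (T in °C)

C_s ≈ 12.2 mg/L

C_s = 14.652 − 0.41022×6.7 + 0.007991×6.7² − 7.7774×10⁻⁵×6.7³ = 12.24 mg/L.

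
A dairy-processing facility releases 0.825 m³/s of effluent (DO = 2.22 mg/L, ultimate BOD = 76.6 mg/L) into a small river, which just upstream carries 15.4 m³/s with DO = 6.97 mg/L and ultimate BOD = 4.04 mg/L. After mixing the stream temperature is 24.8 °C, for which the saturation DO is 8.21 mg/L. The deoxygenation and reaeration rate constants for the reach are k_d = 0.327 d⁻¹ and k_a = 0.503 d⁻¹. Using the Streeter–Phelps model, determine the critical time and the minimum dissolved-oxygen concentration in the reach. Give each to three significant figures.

t_c ≈ 1.83 d; minimum DO ≈ 5.45 mg/L

Mixed DO = (15.4×6.97 + 0.825×2.22)/(15.4+0.825) = 109.2/16.23 = 6.728 mg/L.
Mixed L₀ = (15.4×4.04 + 0.825×76.6)/(16.23) = 125.4/16.23 = 7.729 mg/L.
Initial deficit D₀ = C_s − DO₀ = 8.21 − 6.728 = 1.482 mg/L.
t_c = (1/0.1760) ln[(0.503/0.327)(1 − 1.482×0.1760/(0.327×7.729))] = 5.682 × ln(1.380) = 1.828 d.
D_c = (0.327/0.503) × 7.729 × e^(−0.327×1.828) = 0.6501 × 7.729 × 0.5500 = 2.764 mg/L.
Minimum DO = 8.21 − 2.764 = 5.446 mg/L.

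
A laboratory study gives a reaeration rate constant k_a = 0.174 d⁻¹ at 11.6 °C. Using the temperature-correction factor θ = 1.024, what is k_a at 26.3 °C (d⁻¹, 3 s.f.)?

k_a ≈ 0.247 d⁻¹

k_a(T₂) = k_a(T₁) · θ^(T₂−T₁) = 0.174 × 1.024^(26.3−11.6)
= 0.174 × 1.024^14.7 = 0.174 × 1.417 = 0.2466 d⁻¹.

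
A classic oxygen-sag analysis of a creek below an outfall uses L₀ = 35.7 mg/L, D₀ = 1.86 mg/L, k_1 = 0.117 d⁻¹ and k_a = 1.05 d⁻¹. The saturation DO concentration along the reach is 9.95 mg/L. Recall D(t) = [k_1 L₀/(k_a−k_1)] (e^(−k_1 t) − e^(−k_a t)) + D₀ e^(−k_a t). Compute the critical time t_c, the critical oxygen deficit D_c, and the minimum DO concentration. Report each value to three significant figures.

t_c = [1/(k_a−k_1)] ln[(k_a/k_1)(1 − D₀(k_a−k_1)/(k_1 L₀))]
= [1/(1.05−0.117)] ln[(1.05/0.117)(1 − 1.86×0.9330/(0.117×35.7))]
= (1/0.9330) ln[8.974 × 0.5845] = 1.072 × ln(5.246) = 1.072 × 1.657 = 1.776 d.
L(t_c) = L₀ e^(−k_1 t_c) = 35.7 × 0.8123 = 29.00 mg/L, and at the critical point k_a D_c = k_1 L, so D_c = (0.117/1.05) × 29.00 = 3.231 mg/L.
Minimum DO = C_s − D_c = 9.95 − 3.231 = 6.719 mg/L.

t_c ≈ 1.78 d; D_c ≈ 3.23 mg/L; min DO ≈ 6.72 mg/L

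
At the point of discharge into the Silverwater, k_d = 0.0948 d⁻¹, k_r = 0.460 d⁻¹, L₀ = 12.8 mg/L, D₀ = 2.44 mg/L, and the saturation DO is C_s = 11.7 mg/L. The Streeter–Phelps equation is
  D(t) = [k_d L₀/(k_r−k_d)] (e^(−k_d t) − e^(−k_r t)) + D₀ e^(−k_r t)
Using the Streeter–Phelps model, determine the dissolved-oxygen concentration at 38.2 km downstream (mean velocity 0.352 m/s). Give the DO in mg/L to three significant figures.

DO ≈ 9.25 mg/L

Travel time t = x/v = 38.2 km / (0.352 m/s) = 38200 m / 0.352 m/s = 108500 s = 1.256 d.
k_d L₀/(k_r−k_d) = 0.0948×12.8/(0.460−0.0948) = 1.213/0.3652 = 3.323 mg/L.
e^(−k_d t) = e^(−0.0948×1.256) = 0.8877; e^(−k_r t) = e^(−0.460×1.256) = 0.5611.
D = 3.323 × (0.8877 − 0.5611) + 2.44 × 0.5611 = 1.085 + 1.369 = 2.454 mg/L.
DO = C_s − D = 11.7 − 2.454 = 9.246 mg/L.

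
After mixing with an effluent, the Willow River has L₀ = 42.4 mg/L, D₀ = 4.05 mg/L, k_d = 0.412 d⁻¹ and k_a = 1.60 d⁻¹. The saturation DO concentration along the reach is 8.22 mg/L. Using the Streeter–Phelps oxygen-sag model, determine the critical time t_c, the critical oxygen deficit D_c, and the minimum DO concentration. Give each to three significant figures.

t_c = [1/(k_a−k_d)] ln[(k_a/k_d)(1 − D₀(k_a−k_d)/(k_d L₀))]
= [1/(1.60−0.412)] ln[(1.60/0.412)(1 − 4.05×1.188/(0.412×42.4))]
= (1/1.188) ln[3.883 × 0.7246] = 0.8418 × ln(2.814) = 0.8418 × 1.035 = 0.8708 d.
L(t_c) = L₀ e^(−k_d t_c) = 42.4 × 0.6985 = 29.62 mg/L, and at the critical point k_a D_c = k_d L, so D_c = (0.412/1.60) × 29.62 = 7.626 mg/L.
Minimum DO = C_s − D_c = 8.22 − 7.626 = 0.5935 mg/L.

t_c ≈ 0.871 d; D_c ≈ 7.63 mg/L; min DO ≈ 0.594 mg/L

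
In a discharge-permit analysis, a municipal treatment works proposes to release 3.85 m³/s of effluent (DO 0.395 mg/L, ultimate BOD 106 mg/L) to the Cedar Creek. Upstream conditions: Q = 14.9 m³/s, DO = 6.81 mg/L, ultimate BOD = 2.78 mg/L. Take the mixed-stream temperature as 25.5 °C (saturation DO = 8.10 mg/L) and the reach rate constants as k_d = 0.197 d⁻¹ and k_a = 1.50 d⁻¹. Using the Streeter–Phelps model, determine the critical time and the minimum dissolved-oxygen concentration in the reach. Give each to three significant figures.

Mixed DO = (14.9×6.81 + 3.85×0.395)/(14.9+3.85) = 103.0/18.75 = 5.493 mg/L.
Mixed L₀ = (14.9×2.78 + 3.85×106)/(18.75) = 449.5/18.75 = 23.97 mg/L.
Initial deficit D₀ = C_s − DO₀ = 8.10 − 5.493 = 2.607 mg/L.
t_c = (1/1.303) ln[(1.50/0.197)(1 − 2.607×1.303/(0.197×23.97))] = 0.7675 × ln(2.137) = 0.5829 d.
D_c = (0.197/1.50) × 23.97 × e^(−0.197×0.5829) = 0.1313 × 23.97 × 0.8915 = 2.807 mg/L.
Minimum DO = 8.10 − 2.807 = 5.293 mg/L.

t_c ≈ 0.583 d; minimum DO ≈ 5.29 mg/L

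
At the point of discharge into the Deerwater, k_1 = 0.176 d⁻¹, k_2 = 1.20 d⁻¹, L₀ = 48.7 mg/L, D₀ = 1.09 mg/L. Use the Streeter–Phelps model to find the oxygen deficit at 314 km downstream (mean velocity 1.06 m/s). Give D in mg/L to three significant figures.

Travel time t = x/v = 314 km / (1.06 m/s) = 314000 m / 1.06 m/s = 296200 s = 3.429 d.
k_1 L₀/(k_2−k_1) = 0.176×48.7/(1.20−0.176) = 8.571/1.024 = 8.370 mg/L.
e^(−k_1 t) = e^(−0.176×3.429) = 0.5469; e^(−k_2 t) = e^(−1.20×3.429) = 0.01634.
D = 8.370 × (0.5469 − 0.01634) + 1.09 × 0.01634 = 4.441 + 0.01781 = 4.459 mg/L.

D ≈ 4.46 mg/L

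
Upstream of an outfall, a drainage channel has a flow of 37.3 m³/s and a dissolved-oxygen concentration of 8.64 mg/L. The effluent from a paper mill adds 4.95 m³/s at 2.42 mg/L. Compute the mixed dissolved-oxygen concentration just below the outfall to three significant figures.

Flow-weighted mixing: C = (Q_r C_r + Q_w C_w)/(Q_r + Q_w)
= (37.3×8.64 + 4.95×2.42)/(37.3 + 4.95) = 334.3/42.25 = 7.911 mg/L.

7.91 mg/L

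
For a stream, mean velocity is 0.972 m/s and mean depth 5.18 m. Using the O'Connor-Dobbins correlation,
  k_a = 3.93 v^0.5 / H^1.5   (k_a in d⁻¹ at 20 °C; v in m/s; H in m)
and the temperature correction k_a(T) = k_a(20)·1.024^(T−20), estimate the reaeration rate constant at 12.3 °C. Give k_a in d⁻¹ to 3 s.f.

k_a ≈ 0.274 d⁻¹

k_a(20) = 3.93 × 0.972^0.5 / 5.18^1.5 = 3.93 × 0.9859 / 11.79 = 0.3286 d⁻¹.
k_a(12.3) = 0.3286 × 1.024^(12.3−20) = 0.3286 × 0.8331 = 0.2738 d⁻¹.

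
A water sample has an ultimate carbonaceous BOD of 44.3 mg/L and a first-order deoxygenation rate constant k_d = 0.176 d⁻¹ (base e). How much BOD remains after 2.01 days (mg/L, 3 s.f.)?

L_t = L₀ e^(−k_d t) = 44.3 × e^(−0.176×2.01) = 44.3 × 0.7020 = 31.10 mg/L.

L ≈ 31.1 mg/L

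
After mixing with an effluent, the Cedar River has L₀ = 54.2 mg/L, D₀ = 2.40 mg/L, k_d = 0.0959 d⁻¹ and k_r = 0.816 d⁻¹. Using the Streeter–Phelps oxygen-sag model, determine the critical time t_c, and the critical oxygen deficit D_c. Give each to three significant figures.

t_c ≈ 2.41 d; D_c ≈ 5.05 mg/L

At the critical point dD/dt = 0, so k_d L₀ e^(−k_d t) = k_r D. Substituting D(t) from the Streeter–Phelps equation and solving for t gives
t_c = ln[(k_r/k_d)(1 − D₀(k_r−k_d)/(k_d L₀))] / (k_r−k_d).
Here k_r−k_d = 0.7201 d⁻¹ and 1 − D₀(k_r−k_d)/(k_d L₀) = 1 − 2.40×0.7201/(0.0959×54.2) = 0.6675, so
t_c = ln(8.509 × 0.6675) / 0.7201 = 1.737 / 0.7201 = 2.412 d.
L(t_c) = L₀ e^(−k_d t_c) = 54.2 × 0.7935 = 43.01 mg/L, and at the critical point k_r D_c = k_d L, so D_c = (0.0959/0.816) × 43.01 = 5.054 mg/L.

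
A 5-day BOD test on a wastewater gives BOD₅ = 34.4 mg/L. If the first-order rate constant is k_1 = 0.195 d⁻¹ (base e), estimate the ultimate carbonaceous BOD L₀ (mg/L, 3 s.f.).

L₀ ≈ 55.2 mg/L

BOD₅ = L₀(1 − e^(−5k_1)) ⇒ L₀ = BOD₅ / (1 − e^(−5×0.195))
= 34.4 / (1 − 0.3772) = 34.4 / 0.6228 = 55.23 mg/L.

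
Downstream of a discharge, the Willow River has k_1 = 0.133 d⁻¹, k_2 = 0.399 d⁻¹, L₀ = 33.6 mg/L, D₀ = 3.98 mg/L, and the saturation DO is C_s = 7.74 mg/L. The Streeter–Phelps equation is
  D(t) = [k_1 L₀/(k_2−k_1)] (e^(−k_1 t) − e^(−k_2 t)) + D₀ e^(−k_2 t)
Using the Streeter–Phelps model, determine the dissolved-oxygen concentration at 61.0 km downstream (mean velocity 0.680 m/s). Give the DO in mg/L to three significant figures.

Travel time t = x/v = 61.0 km / (0.680 m/s) = 61000 m / 0.680 m/s = 89710 s = 1.038 d.
k_1 L₀/(k_2−k_1) = 0.133×33.6/(0.399−0.133) = 4.469/0.2660 = 16.80 mg/L.
e^(−k_1 t) = e^(−0.133×1.038) = 0.8710; e^(−k_2 t) = e^(−0.399×1.038) = 0.6608.
D = 16.80 × (0.8710 − 0.6608) + 3.98 × 0.6608 = 3.531 + 2.630 = 6.161 mg/L.
DO = C_s − D = 7.74 − 6.161 = 1.579 mg/L.

DO ≈ 1.58 mg/L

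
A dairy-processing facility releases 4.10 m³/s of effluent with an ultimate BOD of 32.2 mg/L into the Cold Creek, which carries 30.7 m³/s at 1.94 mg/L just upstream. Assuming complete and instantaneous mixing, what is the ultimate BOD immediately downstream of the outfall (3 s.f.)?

Flow-weighted mixing: C = (Q_r C_r + Q_w C_w)/(Q_r + Q_w)
= (30.7×1.94 + 4.10×32.2)/(30.7 + 4.10) = 191.6/34.80 = 5.505 mg/L.

5.51 mg/L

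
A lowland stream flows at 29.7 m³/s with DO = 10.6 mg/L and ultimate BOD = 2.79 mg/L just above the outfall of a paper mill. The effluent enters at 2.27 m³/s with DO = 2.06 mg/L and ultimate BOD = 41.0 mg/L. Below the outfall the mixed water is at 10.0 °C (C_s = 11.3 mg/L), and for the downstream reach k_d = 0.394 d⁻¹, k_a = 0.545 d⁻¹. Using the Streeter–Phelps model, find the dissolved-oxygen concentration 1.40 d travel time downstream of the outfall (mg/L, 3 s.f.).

DO ≈ 9.11 mg/L

Mixed DO = (29.7×10.6 + 2.27×2.06)/(29.7+2.27) = 319.5/31.97 = 9.994 mg/L.
Mixed L₀ = (29.7×2.79 + 2.27×41.0)/(31.97) = 175.9/31.97 = 5.503 mg/L.
Initial deficit D₀ = C_s − DO₀ = 11.3 − 9.994 = 1.306 mg/L.
D(1.40) = [0.394×5.503/(0.545−0.394)](e^(−0.394×1.40) − e^(−0.545×1.40)) + 1.306 e^(−0.545×1.40)
= 14.36 × (0.5760 − 0.4663) + 1.306 × 0.4663 = 2.185 mg/L.
DO = 11.3 − 2.185 = 9.115 mg/L.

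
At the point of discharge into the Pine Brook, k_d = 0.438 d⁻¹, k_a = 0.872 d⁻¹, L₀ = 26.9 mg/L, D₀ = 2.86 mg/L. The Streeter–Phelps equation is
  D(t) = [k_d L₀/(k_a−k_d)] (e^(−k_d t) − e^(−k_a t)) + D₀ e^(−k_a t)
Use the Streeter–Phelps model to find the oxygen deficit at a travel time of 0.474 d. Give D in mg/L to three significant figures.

k_d L₀/(k_a−k_d) = 0.438×26.9/(0.872−0.438) = 11.78/0.4340 = 27.15 mg/L.
e^(−k_d t) = e^(−0.438×0.4740) = 0.8125; e^(−k_a t) = e^(−0.872×0.4740) = 0.6614.
D = 27.15 × (0.8125 − 0.6614) + 2.86 × 0.6614 = 4.101 + 1.892 = 5.993 mg/L.

D ≈ 5.99 mg/L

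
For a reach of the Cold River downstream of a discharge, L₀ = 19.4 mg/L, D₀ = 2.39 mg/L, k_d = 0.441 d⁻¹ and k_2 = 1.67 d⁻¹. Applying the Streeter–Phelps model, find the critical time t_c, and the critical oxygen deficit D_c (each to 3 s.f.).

With k_2/k_d = 3.787 and 1 − D₀(k_2−k_d)/(k_d L₀) = 0.6567,
t_c = ln(3.787 × 0.6567) / (1.67 − 0.441) = ln(2.487) / 1.229 = 0.9110/1.229 = 0.7412 d.
D_c = (k_d/k_2) L₀ e^(−k_d t_c) = (0.441/1.67) × 19.4 × e^(−0.441×0.7412) = 0.2641 × 19.4 × 0.7212 = 3.695 mg/L.

t_c ≈ 0.741 d; D_c ≈ 3.69 mg/L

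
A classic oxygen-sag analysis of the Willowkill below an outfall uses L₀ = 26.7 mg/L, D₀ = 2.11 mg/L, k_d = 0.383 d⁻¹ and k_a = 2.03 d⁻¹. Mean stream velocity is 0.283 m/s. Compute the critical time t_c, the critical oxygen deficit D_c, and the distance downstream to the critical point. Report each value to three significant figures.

t_c ≈ 0.760 d; D_c ≈ 3.76 mg/L; x_c ≈ 18.6 km

At the critical point dD/dt = 0, so k_d L₀ e^(−k_d t) = k_a D. Substituting D(t) from the Streeter–Phelps equation and solving for t gives
t_c = ln[(k_a/k_d)(1 − D₀(k_a−k_d)/(k_d L₀))] / (k_a−k_d).
Here k_a−k_d = 1.647 d⁻¹ and 1 − D₀(k_a−k_d)/(k_d L₀) = 1 − 2.11×1.647/(0.383×26.7) = 0.6602, so
t_c = ln(5.300 × 0.6602) / 1.647 = 1.252 / 1.647 = 0.7605 d.
D_c = (k_d/k_a) L₀ e^(−k_d t_c) = (0.383/2.03) × 26.7 × e^(−0.383×0.7605) = 0.1887 × 26.7 × 0.7473 = 3.765 mg/L.
x_c = v t_c = 0.283 m/s × 0.7605 d × 86400 s/d = 18590 m ≈ 18.6 km.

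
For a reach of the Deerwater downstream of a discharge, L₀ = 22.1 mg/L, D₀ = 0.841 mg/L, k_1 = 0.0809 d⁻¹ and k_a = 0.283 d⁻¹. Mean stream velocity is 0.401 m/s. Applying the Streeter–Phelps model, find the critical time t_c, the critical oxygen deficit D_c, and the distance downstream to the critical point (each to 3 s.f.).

t_c ≈ 5.70 d; D_c ≈ 3.98 mg/L; x_c ≈ 198 km

t_c = [1/(k_a−k_1)] ln[(k_a/k_1)(1 − D₀(k_a−k_1)/(k_1 L₀))]
= [1/(0.283−0.0809)] ln[(0.283/0.0809)(1 − 0.841×0.2021/(0.0809×22.1))]
= (1/0.2021) ln[3.498 × 0.9049] = 4.948 × ln(3.166) = 4.948 × 1.152 = 5.702 d.
L(t_c) = L₀ e^(−k_1 t_c) = 22.1 × 0.6305 = 13.93 mg/L, and at the critical point k_a D_c = k_1 L, so D_c = (0.0809/0.283) × 13.93 = 3.983 mg/L.
x_c = v t_c = 0.401 m/s × 5.702 d × 86400 s/d = 197500 m ≈ 198 km.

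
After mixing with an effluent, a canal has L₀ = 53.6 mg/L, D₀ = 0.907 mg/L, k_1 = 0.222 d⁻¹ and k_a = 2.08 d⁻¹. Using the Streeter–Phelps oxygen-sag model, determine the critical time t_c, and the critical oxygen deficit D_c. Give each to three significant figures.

t_c ≈ 1.12 d; D_c ≈ 4.46 mg/L

At the critical point dD/dt = 0, so k_1 L₀ e^(−k_1 t) = k_a D. Substituting D(t) from the Streeter–Phelps equation and solving for t gives
t_c = ln[(k_a/k_1)(1 − D₀(k_a−k_1)/(k_1 L₀))] / (k_a−k_1).
Here k_a−k_1 = 1.858 d⁻¹ and 1 − D₀(k_a−k_1)/(k_1 L₀) = 1 − 0.907×1.858/(0.222×53.6) = 0.8584, so
t_c = ln(9.369 × 0.8584) / 1.858 = 2.085 / 1.858 = 1.122 d.
L(t_c) = L₀ e^(−k_1 t_c) = 53.6 × 0.7795 = 41.78 mg/L, and at the critical point k_a D_c = k_1 L, so D_c = (0.222/2.08) × 41.78 = 4.459 mg/L.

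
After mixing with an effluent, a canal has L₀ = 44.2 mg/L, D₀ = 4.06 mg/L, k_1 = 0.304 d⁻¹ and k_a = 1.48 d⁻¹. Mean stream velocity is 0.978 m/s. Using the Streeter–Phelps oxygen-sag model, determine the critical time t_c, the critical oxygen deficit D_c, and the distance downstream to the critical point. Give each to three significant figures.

t_c ≈ 0.973 d; D_c ≈ 6.76 mg/L; x_c ≈ 82.2 km

At the critical point dD/dt = 0, so k_1 L₀ e^(−k_1 t) = k_a D. Substituting D(t) from the Streeter–Phelps equation and solving for t gives
t_c = ln[(k_a/k_1)(1 − D₀(k_a−k_1)/(k_1 L₀))] / (k_a−k_1).
Here k_a−k_1 = 1.176 d⁻¹ and 1 − D₀(k_a−k_1)/(k_1 L₀) = 1 − 4.06×1.176/(0.304×44.2) = 0.6447, so
t_c = ln(4.868 × 0.6447) / 1.176 = 1.144 / 1.176 = 0.9726 d.
D_c = (k_1/k_a) L₀ e^(−k_1 t_c) = (0.304/1.48) × 44.2 × e^(−0.304×0.9726) = 0.2054 × 44.2 × 0.7440 = 6.755 mg/L.
x_c = v t_c = 0.978 m/s × 0.9726 d × 86400 s/d = 82180 m ≈ 82.2 km.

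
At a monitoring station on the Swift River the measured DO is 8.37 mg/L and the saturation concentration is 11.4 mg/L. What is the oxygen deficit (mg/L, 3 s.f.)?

D ≈ 3.03 mg/L

D = C_s − C = 11.4 − 8.37 = 3.03 mg/L.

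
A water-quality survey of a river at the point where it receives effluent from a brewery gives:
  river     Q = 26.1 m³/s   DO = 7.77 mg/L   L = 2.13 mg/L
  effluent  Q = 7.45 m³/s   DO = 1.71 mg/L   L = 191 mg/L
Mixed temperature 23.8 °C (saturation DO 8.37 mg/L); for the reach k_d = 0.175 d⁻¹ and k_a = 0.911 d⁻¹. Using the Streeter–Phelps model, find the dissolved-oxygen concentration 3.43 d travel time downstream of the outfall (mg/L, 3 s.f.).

Mixed DO = (26.1×7.77 + 7.45×1.71)/(26.1+7.45) = 215.5/33.55 = 6.424 mg/L.
Mixed L₀ = (26.1×2.13 + 7.45×191)/(33.55) = 1479/33.55 = 44.07 mg/L.
Initial deficit D₀ = C_s − DO₀ = 8.37 − 6.424 = 1.946 mg/L.
D(3.43) = [0.175×44.07/(0.911−0.175)](e^(−0.175×3.43) − e^(−0.911×3.43)) + 1.946 e^(−0.911×3.43)
= 10.48 × (0.5487 − 0.04395) + 1.946 × 0.04395 = 5.374 mg/L.
DO = 8.37 − 5.374 = 2.996 mg/L.

DO ≈ 3.00 mg/L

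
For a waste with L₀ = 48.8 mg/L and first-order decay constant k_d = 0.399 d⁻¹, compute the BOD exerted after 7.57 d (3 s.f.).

y_t = L₀(1 − e^(−k_d t)) = 48.8 × (1 − e^(−0.399×7.57))
= 48.8 × (1 − 0.04878) = 48.8 × 0.9512 = 46.42 mg/L.

y ≈ 46.4 mg/L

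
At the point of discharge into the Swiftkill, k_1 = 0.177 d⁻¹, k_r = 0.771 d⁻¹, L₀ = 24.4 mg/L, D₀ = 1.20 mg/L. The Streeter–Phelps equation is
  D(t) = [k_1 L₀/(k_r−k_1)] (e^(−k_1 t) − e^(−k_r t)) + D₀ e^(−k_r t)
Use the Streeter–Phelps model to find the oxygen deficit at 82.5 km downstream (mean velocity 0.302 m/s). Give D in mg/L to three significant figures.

D ≈ 3.62 mg/L

Travel time t = x/v = 82.5 km / (0.302 m/s) = 82500 m / 0.302 m/s = 273200 s = 3.162 d.
k_1 L₀/(k_r−k_1) = 0.177×24.4/(0.771−0.177) = 4.319/0.5940 = 7.271 mg/L.
e^(−k_1 t) = e^(−0.177×3.162) = 0.5714; e^(−k_r t) = e^(−0.771×3.162) = 0.08736.
D = 7.271 × (0.5714 − 0.08736) + 1.20 × 0.08736 = 3.519 + 0.1048 = 3.624 mg/L.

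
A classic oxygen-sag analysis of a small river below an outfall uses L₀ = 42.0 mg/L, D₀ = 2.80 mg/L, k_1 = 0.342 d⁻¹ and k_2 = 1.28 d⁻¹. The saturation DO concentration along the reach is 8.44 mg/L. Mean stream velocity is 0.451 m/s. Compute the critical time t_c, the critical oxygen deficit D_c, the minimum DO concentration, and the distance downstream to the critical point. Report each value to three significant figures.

t_c ≈ 1.19 d; D_c ≈ 7.47 mg/L; min DO ≈ 0.975 mg/L; x_c ≈ 46.4 km

With k_2/k_1 = 3.743 and 1 − D₀(k_2−k_1)/(k_1 L₀) = 0.8172,
t_c = ln(3.743 × 0.8172) / (1.28 − 0.342) = ln(3.058) / 0.9380 = 1.118/0.9380 = 1.192 d.
D_c = (k_1/k_2) L₀ e^(−k_1 t_c) = (0.342/1.28) × 42.0 × e^(−0.342×1.192) = 0.2672 × 42.0 × 0.6653 = 7.465 mg/L.
Minimum DO = C_s − D_c = 8.44 − 7.465 = 0.9746 mg/L.
x_c = v t_c = 0.451 m/s × 1.192 d × 86400 s/d = 46440 m ≈ 46.4 km.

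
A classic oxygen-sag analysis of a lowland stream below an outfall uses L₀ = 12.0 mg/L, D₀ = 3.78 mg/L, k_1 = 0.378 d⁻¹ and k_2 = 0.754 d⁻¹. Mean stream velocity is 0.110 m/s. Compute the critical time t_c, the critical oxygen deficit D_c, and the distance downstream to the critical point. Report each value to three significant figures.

t_c = [1/(k_2−k_1)] ln[(k_2/k_1)(1 − D₀(k_2−k_1)/(k_1 L₀))]
= [1/(0.754−0.378)] ln[(0.754/0.378)(1 − 3.78×0.3760/(0.378×12.0))]
= (1/0.3760) ln[1.995 × 0.6867] = 2.660 × ln(1.370) = 2.660 × 0.3146 = 0.8367 d.
D_c = (k_1/k_2) L₀ e^(−k_1 t_c) = (0.378/0.754) × 12.0 × e^(−0.378×0.8367) = 0.5013 × 12.0 × 0.7289 = 4.385 mg/L.
x_c = v t_c = 0.110 m/s × 0.8367 d × 86400 s/d = 7952 m ≈ 7.95 km.

t_c ≈ 0.837 d; D_c ≈ 4.38 mg/L; x_c ≈ 7.95 km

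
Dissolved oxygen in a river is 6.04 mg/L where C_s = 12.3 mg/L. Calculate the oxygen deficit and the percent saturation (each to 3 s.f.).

D ≈ 6.26 mg/L; 49.1 % saturation

D = C_s − C = 12.3 − 6.04 = 6.26 mg/L.
% saturation = 6.04/12.3 × 100 = 49.1 %.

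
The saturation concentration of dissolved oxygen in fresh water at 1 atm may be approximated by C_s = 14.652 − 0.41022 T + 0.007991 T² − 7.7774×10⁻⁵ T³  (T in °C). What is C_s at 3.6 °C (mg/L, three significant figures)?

C_s ≈ 13.3 mg/L

C_s = 14.652 − 0.41022×3.6 + 0.007991×3.6² − 7.7774×10⁻⁵×3.6³ = 13.28 mg/L.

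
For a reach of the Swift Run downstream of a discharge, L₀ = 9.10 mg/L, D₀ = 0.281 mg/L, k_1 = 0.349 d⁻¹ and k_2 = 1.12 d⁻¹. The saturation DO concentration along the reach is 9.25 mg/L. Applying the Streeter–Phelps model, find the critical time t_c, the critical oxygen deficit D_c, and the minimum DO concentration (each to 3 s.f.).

t_c ≈ 1.42 d; D_c ≈ 1.73 mg/L; min DO ≈ 7.52 mg/L

With k_2/k_1 = 3.209 and 1 − D₀(k_2−k_1)/(k_1 L₀) = 0.9318,
t_c = ln(3.209 × 0.9318) / (1.12 − 0.349) = ln(2.990) / 0.7710 = 1.095/0.7710 = 1.421 d.
D_c = (k_1/k_2) L₀ e^(−k_1 t_c) = (0.349/1.12) × 9.10 × e^(−0.349×1.421) = 0.3116 × 9.10 × 0.6091 = 1.727 mg/L.
Minimum DO = C_s − D_c = 9.25 − 1.727 = 7.523 mg/L.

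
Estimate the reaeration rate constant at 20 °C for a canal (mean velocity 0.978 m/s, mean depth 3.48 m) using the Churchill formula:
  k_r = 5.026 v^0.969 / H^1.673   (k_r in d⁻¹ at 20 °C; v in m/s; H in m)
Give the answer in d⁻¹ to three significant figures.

k_r ≈ 0.611 d⁻¹

k_r = 5.026 × 0.978^0.969 / 3.48^1.673 = 5.026 × 0.9787 / 8.055 = 0.6107 d⁻¹.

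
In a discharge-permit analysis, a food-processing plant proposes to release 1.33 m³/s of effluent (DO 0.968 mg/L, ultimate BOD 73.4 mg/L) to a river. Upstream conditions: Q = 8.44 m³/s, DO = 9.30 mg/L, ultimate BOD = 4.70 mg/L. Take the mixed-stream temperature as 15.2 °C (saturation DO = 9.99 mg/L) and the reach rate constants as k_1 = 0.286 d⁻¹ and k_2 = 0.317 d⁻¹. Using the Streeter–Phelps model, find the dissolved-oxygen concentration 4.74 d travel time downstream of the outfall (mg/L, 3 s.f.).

Mixed DO = (8.44×9.30 + 1.33×0.968)/(8.44+1.33) = 79.78/9.770 = 8.166 mg/L.
Mixed L₀ = (8.44×4.70 + 1.33×73.4)/(9.770) = 137.3/9.770 = 14.05 mg/L.
Initial deficit D₀ = C_s − DO₀ = 9.99 − 8.166 = 1.824 mg/L.
D(4.74) = [0.286×14.05/(0.317−0.286)](e^(−0.286×4.74) − e^(−0.317×4.74)) + 1.824 e^(−0.317×4.74)
= 129.6 × (0.2578 − 0.2226) + 1.824 × 0.2226 = 4.973 mg/L.
DO = 9.99 − 4.973 = 5.017 mg/L.

DO ≈ 5.02 mg/L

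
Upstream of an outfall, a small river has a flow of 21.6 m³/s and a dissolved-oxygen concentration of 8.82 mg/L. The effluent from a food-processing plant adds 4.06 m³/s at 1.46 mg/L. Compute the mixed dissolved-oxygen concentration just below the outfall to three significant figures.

7.66 mg/L

Flow-weighted mixing: C = (Q_r C_r + Q_w C_w)/(Q_r + Q_w)
= (21.6×8.82 + 4.06×1.46)/(21.6 + 4.06) = 196.4/25.66 = 7.655 mg/L.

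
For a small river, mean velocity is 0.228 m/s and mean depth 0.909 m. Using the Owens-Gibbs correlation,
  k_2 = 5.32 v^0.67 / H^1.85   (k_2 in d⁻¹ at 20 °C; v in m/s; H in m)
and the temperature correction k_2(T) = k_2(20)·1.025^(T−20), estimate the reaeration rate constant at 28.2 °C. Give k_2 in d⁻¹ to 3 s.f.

k_2 ≈ 2.89 d⁻¹

k_2(20) = 5.32 × 0.228^0.67 / 0.909^1.85 = 5.32 × 0.3714 / 0.8382 = 2.357 d⁻¹.
k_2(28.2) = 2.357 × 1.025^(28.2−20) = 2.357 × 1.224 = 2.886 d⁻¹.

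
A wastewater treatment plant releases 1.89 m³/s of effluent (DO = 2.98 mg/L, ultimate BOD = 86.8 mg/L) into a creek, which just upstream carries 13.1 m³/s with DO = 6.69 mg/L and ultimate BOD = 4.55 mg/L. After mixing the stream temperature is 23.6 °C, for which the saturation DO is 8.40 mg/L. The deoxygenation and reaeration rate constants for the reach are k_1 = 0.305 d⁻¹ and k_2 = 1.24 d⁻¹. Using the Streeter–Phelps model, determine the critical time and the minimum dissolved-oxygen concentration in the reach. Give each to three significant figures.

Mixed DO = (13.1×6.69 + 1.89×2.98)/(13.1+1.89) = 93.27/14.99 = 6.222 mg/L.
Mixed L₀ = (13.1×4.55 + 1.89×86.8)/(14.99) = 223.7/14.99 = 14.92 mg/L.
Initial deficit D₀ = C_s − DO₀ = 8.40 − 6.222 = 2.178 mg/L.
t_c = (1/0.9350) ln[(1.24/0.305)(1 − 2.178×0.9350/(0.305×14.92))] = 1.070 × ln(2.246) = 0.8656 d.
D_c = (0.305/1.24) × 14.92 × e^(−0.305×0.8656) = 0.2460 × 14.92 × 0.7680 = 2.818 mg/L.
Minimum DO = 8.40 − 2.818 = 5.582 mg/L.

t_c ≈ 0.866 d; minimum DO ≈ 5.58 mg/L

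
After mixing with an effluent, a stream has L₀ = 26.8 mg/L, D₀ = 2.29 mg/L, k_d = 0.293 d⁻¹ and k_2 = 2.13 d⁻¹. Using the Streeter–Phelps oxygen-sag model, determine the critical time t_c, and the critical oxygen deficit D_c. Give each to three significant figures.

With k_2/k_d = 7.270 and 1 − D₀(k_2−k_d)/(k_d L₀) = 0.4643,
t_c = ln(7.270 × 0.4643) / (2.13 − 0.293) = ln(3.375) / 1.837 = 1.216/1.837 = 0.6622 d.
D_c = (k_d/k_2) L₀ e^(−k_d t_c) = (0.293/2.13) × 26.8 × e^(−0.293×0.6622) = 0.1376 × 26.8 × 0.8236 = 3.036 mg/L.

t_c ≈ 0.662 d; D_c ≈ 3.04 mg/L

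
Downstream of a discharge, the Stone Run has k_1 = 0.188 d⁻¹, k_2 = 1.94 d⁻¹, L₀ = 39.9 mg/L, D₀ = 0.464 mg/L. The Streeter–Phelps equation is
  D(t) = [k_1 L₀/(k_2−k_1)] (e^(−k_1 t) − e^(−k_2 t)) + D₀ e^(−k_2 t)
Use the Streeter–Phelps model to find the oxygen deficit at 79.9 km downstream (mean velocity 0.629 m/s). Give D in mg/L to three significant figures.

D ≈ 3.03 mg/L

Travel time t = x/v = 79.9 km / (0.629 m/s) = 79900 m / 0.629 m/s = 127000 s = 1.470 d.
k_1 L₀/(k_2−k_1) = 0.188×39.9/(1.94−0.188) = 7.501/1.752 = 4.282 mg/L.
e^(−k_1 t) = e^(−0.188×1.470) = 0.7585; e^(−k_2 t) = e^(−1.94×1.470) = 0.05772.
D = 4.282 × (0.7585 − 0.05772) + 0.464 × 0.05772 = 3.000 + 0.02678 = 3.027 mg/L.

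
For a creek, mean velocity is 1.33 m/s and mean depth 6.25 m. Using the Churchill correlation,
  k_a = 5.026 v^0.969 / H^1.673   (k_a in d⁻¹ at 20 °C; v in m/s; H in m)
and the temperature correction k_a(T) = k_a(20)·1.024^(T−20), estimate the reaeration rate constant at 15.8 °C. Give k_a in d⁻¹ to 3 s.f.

k_a(20) = 5.026 × 1.33^0.969 / 6.25^1.673 = 5.026 × 1.318 / 21.45 = 0.3088 d⁻¹.
k_a(15.8) = 0.3088 × 1.024^(15.8−20) = 0.3088 × 0.9052 = 0.2796 d⁻¹.

k_a ≈ 0.280 d⁻¹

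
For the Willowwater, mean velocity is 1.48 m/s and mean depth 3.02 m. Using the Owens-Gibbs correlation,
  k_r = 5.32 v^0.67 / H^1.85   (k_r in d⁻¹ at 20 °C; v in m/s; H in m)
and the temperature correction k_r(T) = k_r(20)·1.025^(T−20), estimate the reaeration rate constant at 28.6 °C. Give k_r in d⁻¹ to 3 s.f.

k_r(20) = 5.32 × 1.48^0.67 / 3.02^1.85 = 5.32 × 1.300 / 7.727 = 0.8953 d⁻¹.
k_r(28.6) = 0.8953 × 1.025^(28.6−20) = 0.8953 × 1.237 = 1.107 d⁻¹.

k_r ≈ 1.11 d⁻¹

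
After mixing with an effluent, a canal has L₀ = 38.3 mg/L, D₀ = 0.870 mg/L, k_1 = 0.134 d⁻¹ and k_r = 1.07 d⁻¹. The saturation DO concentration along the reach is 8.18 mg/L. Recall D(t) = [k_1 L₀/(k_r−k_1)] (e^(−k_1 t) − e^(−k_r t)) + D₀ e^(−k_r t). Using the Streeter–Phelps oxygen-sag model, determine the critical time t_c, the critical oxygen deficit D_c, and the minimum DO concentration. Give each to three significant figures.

t_c ≈ 2.04 d; D_c ≈ 3.65 mg/L; min DO ≈ 4.53 mg/L

With k_r/k_1 = 7.985 and 1 − D₀(k_r−k_1)/(k_1 L₀) = 0.8413,
t_c = ln(7.985 × 0.8413) / (1.07 − 0.134) = ln(6.718) / 0.9360 = 1.905/0.9360 = 2.035 d.
D_c = (k_1/k_r) L₀ e^(−k_1 t_c) = (0.134/1.07) × 38.3 × e^(−0.134×2.035) = 0.1252 × 38.3 × 0.7613 = 3.652 mg/L.
Minimum DO = C_s − D_c = 8.18 − 3.652 = 4.528 mg/L.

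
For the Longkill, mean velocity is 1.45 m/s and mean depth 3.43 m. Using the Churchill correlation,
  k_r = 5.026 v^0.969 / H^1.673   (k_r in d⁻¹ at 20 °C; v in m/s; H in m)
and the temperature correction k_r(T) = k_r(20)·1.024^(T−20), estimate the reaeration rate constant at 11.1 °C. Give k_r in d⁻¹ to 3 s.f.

k_r(20) = 5.026 × 1.45^0.969 / 3.43^1.673 = 5.026 × 1.433 / 7.862 = 0.9163 d⁻¹.
k_r(11.1) = 0.9163 × 1.024^(11.1−20) = 0.9163 × 0.8097 = 0.7419 d⁻¹.

k_r ≈ 0.742 d⁻¹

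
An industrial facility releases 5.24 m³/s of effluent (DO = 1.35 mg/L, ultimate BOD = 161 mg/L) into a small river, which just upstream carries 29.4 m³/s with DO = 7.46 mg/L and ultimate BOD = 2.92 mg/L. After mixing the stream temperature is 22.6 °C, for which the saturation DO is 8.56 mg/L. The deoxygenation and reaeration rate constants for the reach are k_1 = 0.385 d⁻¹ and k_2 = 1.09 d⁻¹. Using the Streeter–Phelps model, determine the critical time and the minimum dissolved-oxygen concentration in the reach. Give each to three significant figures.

Mixed DO = (29.4×7.46 + 5.24×1.35)/(29.4+5.24) = 226.4/34.64 = 6.536 mg/L.
Mixed L₀ = (29.4×2.92 + 5.24×161)/(34.64) = 929.5/34.64 = 26.83 mg/L.
Initial deficit D₀ = C_s − DO₀ = 8.56 − 6.536 = 2.024 mg/L.
t_c = (1/0.7050) ln[(1.09/0.385)(1 − 2.024×0.7050/(0.385×26.83))] = 1.418 × ln(2.440) = 1.265 d.
D_c = (0.385/1.09) × 26.83 × e^(−0.385×1.265) = 0.3532 × 26.83 × 0.6144 = 5.823 mg/L.
Minimum DO = 8.56 − 5.823 = 2.737 mg/L.

t_c ≈ 1.27 d; minimum DO ≈ 2.74 mg/L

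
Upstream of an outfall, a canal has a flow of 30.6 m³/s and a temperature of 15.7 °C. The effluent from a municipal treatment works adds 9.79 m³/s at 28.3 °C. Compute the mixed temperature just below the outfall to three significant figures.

Flow-weighted mixing: C = (Q_r C_r + Q_w C_w)/(Q_r + Q_w)
= (30.6×15.7 + 9.79×28.3)/(30.6 + 9.79) = 757.5/40.39 = 18.75 °C.

18.8 °C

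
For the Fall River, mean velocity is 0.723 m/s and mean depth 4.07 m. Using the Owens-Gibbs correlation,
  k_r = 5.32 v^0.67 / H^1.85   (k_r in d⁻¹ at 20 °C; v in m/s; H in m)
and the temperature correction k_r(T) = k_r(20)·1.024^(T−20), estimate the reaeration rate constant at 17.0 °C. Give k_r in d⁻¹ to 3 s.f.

k_r(20) = 5.32 × 0.723^0.67 / 4.07^1.85 = 5.32 × 0.8047 / 13.42 = 0.3190 d⁻¹.
k_r(17.0) = 0.3190 × 1.024^(17.0−20) = 0.3190 × 0.9313 = 0.2971 d⁻¹.

k_r ≈ 0.297 d⁻¹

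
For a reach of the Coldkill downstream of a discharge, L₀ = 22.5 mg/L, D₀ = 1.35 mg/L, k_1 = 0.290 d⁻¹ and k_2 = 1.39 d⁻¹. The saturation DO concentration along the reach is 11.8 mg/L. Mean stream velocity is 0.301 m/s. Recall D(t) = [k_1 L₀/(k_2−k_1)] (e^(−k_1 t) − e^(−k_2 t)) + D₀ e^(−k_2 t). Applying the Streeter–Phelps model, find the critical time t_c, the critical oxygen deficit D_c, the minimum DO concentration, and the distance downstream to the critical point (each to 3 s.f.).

t_c = [1/(k_2−k_1)] ln[(k_2/k_1)(1 − D₀(k_2−k_1)/(k_1 L₀))]
= [1/(1.39−0.290)] ln[(1.39/0.290)(1 − 1.35×1.100/(0.290×22.5))]
= (1/1.100) ln[4.793 × 0.7724] = 0.9091 × ln(3.702) = 0.9091 × 1.309 = 1.190 d.
L(t_c) = L₀ e^(−k_1 t_c) = 22.5 × 0.7082 = 15.93 mg/L, and at the critical point k_2 D_c = k_1 L, so D_c = (0.290/1.39) × 15.93 = 3.324 mg/L.
Minimum DO = C_s − D_c = 11.8 − 3.324 = 8.476 mg/L.
x_c = v t_c = 0.301 m/s × 1.190 d × 86400 s/d = 30950 m ≈ 30.9 km.

t_c ≈ 1.19 d; D_c ≈ 3.32 mg/L; min DO ≈ 8.48 mg/L; x_c ≈ 30.9 km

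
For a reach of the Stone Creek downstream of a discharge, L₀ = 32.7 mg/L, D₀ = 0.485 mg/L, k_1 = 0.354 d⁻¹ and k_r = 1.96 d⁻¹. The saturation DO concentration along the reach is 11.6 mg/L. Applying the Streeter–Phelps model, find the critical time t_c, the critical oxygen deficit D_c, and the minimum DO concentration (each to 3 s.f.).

t_c ≈ 1.02 d; D_c ≈ 4.11 mg/L; min DO ≈ 7.49 mg/L

At the critical point dD/dt = 0, so k_1 L₀ e^(−k_1 t) = k_r D. Substituting D(t) from the Streeter–Phelps equation and solving for t gives
t_c = ln[(k_r/k_1)(1 − D₀(k_r−k_1)/(k_1 L₀))] / (k_r−k_1).
Here k_r−k_1 = 1.606 d⁻¹ and 1 − D₀(k_r−k_1)/(k_1 L₀) = 1 − 0.485×1.606/(0.354×32.7) = 0.9327, so
t_c = ln(5.537 × 0.9327) / 1.606 = 1.642 / 1.606 = 1.022 d.
L(t_c) = L₀ e^(−k_1 t_c) = 32.7 × 0.6964 = 22.77 mg/L, and at the critical point k_r D_c = k_1 L, so D_c = (0.354/1.96) × 22.77 = 4.113 mg/L.
Minimum DO = C_s − D_c = 11.6 − 4.113 = 7.487 mg/L.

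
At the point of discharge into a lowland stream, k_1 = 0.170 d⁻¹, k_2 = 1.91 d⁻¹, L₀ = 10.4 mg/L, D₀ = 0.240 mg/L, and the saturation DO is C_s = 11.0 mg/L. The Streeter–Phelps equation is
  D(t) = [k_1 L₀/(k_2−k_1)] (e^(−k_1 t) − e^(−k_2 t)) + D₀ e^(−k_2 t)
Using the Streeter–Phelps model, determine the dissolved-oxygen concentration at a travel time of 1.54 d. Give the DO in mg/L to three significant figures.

k_1 L₀/(k_2−k_1) = 0.170×10.4/(1.91−0.170) = 1.768/1.740 = 1.016 mg/L.
e^(−k_1 t) = e^(−0.170×1.540) = 0.7697; e^(−k_2 t) = e^(−1.91×1.540) = 0.05279.
D = 1.016 × (0.7697 − 0.05279) + 0.240 × 0.05279 = 0.7284 + 0.01267 = 0.7411 mg/L.
DO = C_s − D = 11.0 − 0.7411 = 10.26 mg/L.

DO ≈ 10.3 mg/L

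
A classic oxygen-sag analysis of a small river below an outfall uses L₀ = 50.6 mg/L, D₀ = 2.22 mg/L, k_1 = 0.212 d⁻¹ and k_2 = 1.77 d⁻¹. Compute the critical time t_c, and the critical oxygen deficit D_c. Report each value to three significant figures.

At the critical point dD/dt = 0, so k_1 L₀ e^(−k_1 t) = k_2 D. Substituting D(t) from the Streeter–Phelps equation and solving for t gives
t_c = ln[(k_2/k_1)(1 − D₀(k_2−k_1)/(k_1 L₀))] / (k_2−k_1).
Here k_2−k_1 = 1.558 d⁻¹ and 1 − D₀(k_2−k_1)/(k_1 L₀) = 1 − 2.22×1.558/(0.212×50.6) = 0.6776, so
t_c = ln(8.349 × 0.6776) / 1.558 = 1.733 / 1.558 = 1.112 d.
D_c = (k_1/k_2) L₀ e^(−k_1 t_c) = (0.212/1.77) × 50.6 × e^(−0.212×1.112) = 0.1198 × 50.6 × 0.7899 = 4.787 mg/L.

t_c ≈ 1.11 d; D_c ≈ 4.79 mg/L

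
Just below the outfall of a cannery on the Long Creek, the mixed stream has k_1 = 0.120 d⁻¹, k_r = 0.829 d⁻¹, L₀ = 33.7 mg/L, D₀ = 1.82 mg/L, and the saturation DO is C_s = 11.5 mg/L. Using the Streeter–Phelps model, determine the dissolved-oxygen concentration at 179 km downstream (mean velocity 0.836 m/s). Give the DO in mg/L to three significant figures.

DO ≈ 7.76 mg/L

Travel time t = x/v = 179 km / (0.836 m/s) = 179000 m / 0.836 m/s = 214100 s = 2.478 d.
k_1 L₀/(k_r−k_1) = 0.120×33.7/(0.829−0.120) = 4.044/0.7090 = 5.704 mg/L.
e^(−k_1 t) = e^(−0.120×2.478) = 0.7428; e^(−k_r t) = e^(−0.829×2.478) = 0.1282.
D = 5.704 × (0.7428 − 0.1282) + 1.82 × 0.1282 = 3.506 + 0.2333 = 3.739 mg/L.
DO = C_s − D = 11.5 − 3.739 = 7.761 mg/L.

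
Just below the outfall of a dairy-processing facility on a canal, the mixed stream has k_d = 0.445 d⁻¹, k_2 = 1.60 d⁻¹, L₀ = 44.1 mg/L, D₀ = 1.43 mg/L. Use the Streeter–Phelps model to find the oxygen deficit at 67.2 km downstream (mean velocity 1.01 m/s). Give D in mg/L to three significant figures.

Travel time t = x/v = 67.2 km / (1.01 m/s) = 67200 m / 1.01 m/s = 66530 s = 0.7701 d.
k_d L₀/(k_2−k_d) = 0.445×44.1/(1.60−0.445) = 19.62/1.155 = 16.99 mg/L.
e^(−k_d t) = e^(−0.445×0.7701) = 0.7099; e^(−k_2 t) = e^(−1.60×0.7701) = 0.2917.
D = 16.99 × (0.7099 − 0.2917) + 1.43 × 0.2917 = 7.105 + 0.4171 = 7.523 mg/L.

D ≈ 7.52 mg/L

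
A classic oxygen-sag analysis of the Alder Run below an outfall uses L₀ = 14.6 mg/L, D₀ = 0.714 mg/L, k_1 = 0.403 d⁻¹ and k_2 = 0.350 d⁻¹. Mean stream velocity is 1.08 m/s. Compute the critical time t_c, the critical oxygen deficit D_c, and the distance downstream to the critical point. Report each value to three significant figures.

t_c ≈ 2.54 d; D_c ≈ 6.04 mg/L; x_c ≈ 237 km

t_c = [1/(k_2−k_1)] ln[(k_2/k_1)(1 − D₀(k_2−k_1)/(k_1 L₀))]
= [1/(0.350−0.403)] ln[(0.350/0.403)(1 − 0.714×-0.05300/(0.403×14.6))]
= (1/-0.05300) ln[0.8685 × 1.006] = -18.87 × ln(0.8741) = -18.87 × -0.1346 = 2.539 d.
L(t_c) = L₀ e^(−k_1 t_c) = 14.6 × 0.3594 = 5.247 mg/L, and at the critical point k_2 D_c = k_1 L, so D_c = (0.403/0.350) × 5.247 = 6.041 mg/L.
x_c = v t_c = 1.08 m/s × 2.539 d × 86400 s/d = 237000 m ≈ 237 km.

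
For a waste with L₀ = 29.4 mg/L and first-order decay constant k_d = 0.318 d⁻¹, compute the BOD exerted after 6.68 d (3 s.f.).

y ≈ 25.9 mg/L

y_t = L₀(1 − e^(−k_d t)) = 29.4 × (1 − e^(−0.318×6.68))
= 29.4 × (1 − 0.1195) = 29.4 × 0.8805 = 25.89 mg/L.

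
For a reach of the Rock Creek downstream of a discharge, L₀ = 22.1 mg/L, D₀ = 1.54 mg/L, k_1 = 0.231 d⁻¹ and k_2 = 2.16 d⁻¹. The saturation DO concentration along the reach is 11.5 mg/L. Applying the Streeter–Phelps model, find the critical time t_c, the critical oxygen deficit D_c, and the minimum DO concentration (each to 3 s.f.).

t_c = [1/(k_2−k_1)] ln[(k_2/k_1)(1 − D₀(k_2−k_1)/(k_1 L₀))]
= [1/(2.16−0.231)] ln[(2.16/0.231)(1 − 1.54×1.929/(0.231×22.1))]
= (1/1.929) ln[9.351 × 0.4181] = 0.5184 × ln(3.910) = 0.5184 × 1.363 = 0.7068 d.
L(t_c) = L₀ e^(−k_1 t_c) = 22.1 × 0.8494 = 18.77 mg/L, and at the critical point k_2 D_c = k_1 L, so D_c = (0.231/2.16) × 18.77 = 2.007 mg/L.
Minimum DO = C_s − D_c = 11.5 − 2.007 = 9.493 mg/L.

t_c ≈ 0.707 d; D_c ≈ 2.01 mg/L; min DO ≈ 9.49 mg/L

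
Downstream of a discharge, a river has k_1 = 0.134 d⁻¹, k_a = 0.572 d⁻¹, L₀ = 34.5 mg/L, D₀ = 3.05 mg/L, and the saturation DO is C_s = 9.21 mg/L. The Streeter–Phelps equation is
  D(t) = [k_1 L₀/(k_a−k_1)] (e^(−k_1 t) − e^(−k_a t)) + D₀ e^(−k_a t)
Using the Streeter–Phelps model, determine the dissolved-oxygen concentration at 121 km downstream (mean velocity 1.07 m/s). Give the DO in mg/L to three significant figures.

Travel time t = x/v = 121 km / (1.07 m/s) = 121000 m / 1.07 m/s = 113100 s = 1.309 d.
k_1 L₀/(k_a−k_1) = 0.134×34.5/(0.572−0.134) = 4.623/0.4380 = 10.55 mg/L.
e^(−k_1 t) = e^(−0.134×1.309) = 0.8391; e^(−k_a t) = e^(−0.572×1.309) = 0.4730.
D = 10.55 × (0.8391 − 0.4730) + 3.05 × 0.4730 = 3.864 + 1.443 = 5.307 mg/L.
DO = C_s − D = 9.21 − 5.307 = 3.903 mg/L.

DO ≈ 3.90 mg/L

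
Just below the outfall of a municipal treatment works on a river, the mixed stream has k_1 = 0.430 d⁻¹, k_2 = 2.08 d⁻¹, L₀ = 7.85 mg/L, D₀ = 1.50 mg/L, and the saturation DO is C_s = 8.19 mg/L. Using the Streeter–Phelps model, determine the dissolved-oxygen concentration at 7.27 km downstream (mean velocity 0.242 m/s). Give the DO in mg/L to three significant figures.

DO ≈ 6.69 mg/L

Travel time t = x/v = 7.27 km / (0.242 m/s) = 7270 m / 0.242 m/s = 30040 s = 0.3477 d.
k_1 L₀/(k_2−k_1) = 0.430×7.85/(2.08−0.430) = 3.375/1.650 = 2.046 mg/L.
e^(−k_1 t) = e^(−0.430×0.3477) = 0.8611; e^(−k_2 t) = e^(−2.08×0.3477) = 0.4852.
D = 2.046 × (0.8611 − 0.4852) + 1.50 × 0.4852 = 0.7691 + 0.7278 = 1.497 mg/L.
DO = C_s − D = 8.19 − 1.497 = 6.693 mg/L.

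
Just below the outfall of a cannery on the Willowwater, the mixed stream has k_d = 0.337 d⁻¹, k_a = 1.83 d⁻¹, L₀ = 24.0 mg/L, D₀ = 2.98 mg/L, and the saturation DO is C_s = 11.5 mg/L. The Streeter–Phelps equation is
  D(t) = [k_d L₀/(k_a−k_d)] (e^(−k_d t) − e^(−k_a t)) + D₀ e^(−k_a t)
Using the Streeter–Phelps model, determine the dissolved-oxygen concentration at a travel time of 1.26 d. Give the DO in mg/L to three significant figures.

k_d L₀/(k_a−k_d) = 0.337×24.0/(1.83−0.337) = 8.088/1.493 = 5.417 mg/L.
e^(−k_d t) = e^(−0.337×1.260) = 0.6540; e^(−k_a t) = e^(−1.83×1.260) = 0.09968.
D = 5.417 × (0.6540 − 0.09968) + 2.98 × 0.09968 = 3.003 + 0.2970 = 3.300 mg/L.
DO = C_s − D = 11.5 − 3.300 = 8.200 mg/L.

DO ≈ 8.20 mg/L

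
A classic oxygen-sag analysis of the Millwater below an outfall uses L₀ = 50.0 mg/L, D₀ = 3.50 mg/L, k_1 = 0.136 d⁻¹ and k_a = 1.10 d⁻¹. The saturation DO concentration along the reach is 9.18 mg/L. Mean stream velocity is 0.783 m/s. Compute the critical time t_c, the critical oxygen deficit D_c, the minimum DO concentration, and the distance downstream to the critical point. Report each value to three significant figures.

t_c = [1/(k_a−k_1)] ln[(k_a/k_1)(1 − D₀(k_a−k_1)/(k_1 L₀))]
= [1/(1.10−0.136)] ln[(1.10/0.136)(1 − 3.50×0.9640/(0.136×50.0))]
= (1/0.9640) ln[8.088 × 0.5038] = 1.037 × ln(4.075) = 1.037 × 1.405 = 1.457 d.
L(t_c) = L₀ e^(−k_1 t_c) = 50.0 × 0.8202 = 41.01 mg/L, and at the critical point k_a D_c = k_1 L, so D_c = (0.136/1.10) × 41.01 = 5.070 mg/L.
Minimum DO = C_s − D_c = 9.18 − 5.070 = 4.110 mg/L.
x_c = v t_c = 0.783 m/s × 1.457 d × 86400 s/d = 98590 m ≈ 98.6 km.

t_c ≈ 1.46 d; D_c ≈ 5.07 mg/L; min DO ≈ 4.11 mg/L; x_c ≈ 98.6 km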